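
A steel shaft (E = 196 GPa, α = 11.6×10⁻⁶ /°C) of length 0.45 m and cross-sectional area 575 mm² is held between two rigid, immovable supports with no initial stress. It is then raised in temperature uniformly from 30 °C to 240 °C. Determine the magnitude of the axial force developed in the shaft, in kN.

The ends cannot move, so σ = EαΔT = 196×10³ × 11.6×10⁻⁶ × 210 = 477.5 MPa.
Then P = σA = 477.5 × 575 mm² = 274.5 kN, compressive.

P ≈ 275 kN (compressive)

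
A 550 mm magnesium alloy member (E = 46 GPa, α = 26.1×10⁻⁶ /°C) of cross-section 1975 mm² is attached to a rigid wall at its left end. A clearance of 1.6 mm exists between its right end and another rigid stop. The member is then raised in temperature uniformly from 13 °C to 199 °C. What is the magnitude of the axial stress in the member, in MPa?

σ ≈ 89.5 MPa (compressive)

Unrestrained expansion: δ_free = αΔT L = 26.1×10⁻⁶ × 186 × 550 = 2.67 mm.
After closing the 1.6 mm clearance, 2.67 − 1.6 = 1.07 mm of expansion remains to be suppressed by the wall.
That suppressed elongation corresponds to σ = E·Δ/L = 46×10³ × 1.07/550 = 89.49 MPa.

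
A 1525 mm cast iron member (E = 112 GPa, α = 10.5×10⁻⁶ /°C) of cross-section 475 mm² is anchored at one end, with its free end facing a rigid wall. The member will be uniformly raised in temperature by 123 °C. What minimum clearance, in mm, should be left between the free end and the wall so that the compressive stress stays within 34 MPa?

g ≈ 1.51 mm

With no wall the member would lengthen by αΔT L = 10.5×10⁻⁶ × 123 × 1525 = 1.97 mm.
A stress of 34 MPa corresponds to the wall pushing the member back by σL/E = 34×1525/(112×10³) = 0.4629 mm.
So the gap has to take up the difference, g_min = δ_free − σL/E = 1.97 − 0.4629 = 1.507 mm.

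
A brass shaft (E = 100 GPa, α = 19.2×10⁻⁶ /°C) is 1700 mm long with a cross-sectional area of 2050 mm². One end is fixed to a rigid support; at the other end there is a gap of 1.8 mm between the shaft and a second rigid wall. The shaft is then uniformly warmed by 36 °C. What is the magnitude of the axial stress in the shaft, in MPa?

σ ≈ 0 MPa

Free thermal elongation = αΔT L = 19.2×10⁻⁶ × 36 × 1700 = 1.175 mm.
Since δ_free = 1.18 mm is less than the 1.8 mm gap, the shaft never touches the wall. No axial force develops.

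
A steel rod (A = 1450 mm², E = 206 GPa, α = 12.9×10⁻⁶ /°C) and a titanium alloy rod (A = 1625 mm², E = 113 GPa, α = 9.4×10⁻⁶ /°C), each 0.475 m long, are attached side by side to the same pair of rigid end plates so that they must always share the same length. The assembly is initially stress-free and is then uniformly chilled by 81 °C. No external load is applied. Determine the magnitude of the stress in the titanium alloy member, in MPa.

Both members must finish at the same length. With the larger α, the steel tends to over-contract; the plates restrain it, putting the steel in tension and the titanium alloy in compression. With no external load the two internal forces are equal and opposite, magnitude P.
Equating the net (thermal + elastic) strains gives |α₁ − α₂|·ΔT = P·[1/(A₁E₁) + 1/(A₂E₂)].
|α₁ − α₂|·ΔT = 3.5×10⁻⁶ × 81 = 0.0002835.
1/(A₁E₁) + 1/(A₂E₂) = 1/(1450×206×10³) + 1/(1625×113×10³) = 8.794×10⁻⁹ N⁻¹.
P = 0.0002835 / 8.794×10⁻⁹ = 32240 N = 32.24 kN.
σ_{titanium alloy} = P/A₂ = 32240/1625 = 19.84 MPa, compressive.

σ ≈ 19.8 MPa (compressive)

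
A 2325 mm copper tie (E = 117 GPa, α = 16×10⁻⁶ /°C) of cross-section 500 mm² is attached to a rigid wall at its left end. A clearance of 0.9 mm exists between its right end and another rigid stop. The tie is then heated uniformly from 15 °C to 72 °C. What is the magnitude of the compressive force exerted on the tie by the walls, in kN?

P ≈ 30.7 kN

Free thermal elongation = αΔT L = 16×10⁻⁶ × 57 × 2325 = 2.12 mm.
After closing the 0.9 mm clearance, 2.12 − 0.9 = 1.22 mm of expansion remains to be suppressed by the wall.
That suppressed elongation corresponds to σ = E·Δ/L = 117×10³ × 1.22/2325 = 61.41 MPa.
Force on the wall = σA = 61.41 × 500 mm² = 30.71 kN.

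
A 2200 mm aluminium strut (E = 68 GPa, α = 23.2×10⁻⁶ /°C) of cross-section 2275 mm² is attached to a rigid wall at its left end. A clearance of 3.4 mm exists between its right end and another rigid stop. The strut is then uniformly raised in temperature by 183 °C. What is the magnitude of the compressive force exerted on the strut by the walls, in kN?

Free thermal elongation = αΔT L = 23.2×10⁻⁶ × 183 × 2200 = 9.34 mm.
The gap closes (δ_free > 3.4 mm) and the wall then resists a further 9.34 − 3.4 = 5.94 mm of expansion.
So σ = E(δ_free − g)/L = 68×10³ × 5.94/2200 = 183.6 MPa.
Force on the wall = σA = 183.6 × 2275 mm² = 417.7 kN.

P ≈ 418 kN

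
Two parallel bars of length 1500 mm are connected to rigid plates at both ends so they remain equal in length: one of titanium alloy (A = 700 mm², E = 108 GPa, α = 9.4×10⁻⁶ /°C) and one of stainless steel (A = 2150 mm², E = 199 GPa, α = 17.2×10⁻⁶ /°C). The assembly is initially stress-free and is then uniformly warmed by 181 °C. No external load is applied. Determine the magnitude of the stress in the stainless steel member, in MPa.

Equilibrium of a rigid end plate with no external load gives equal and opposite internal forces ±P in the two members. Since α_{stainless steel} > α_{titanium alloy}, heating drives the stainless steel into compression and the titanium alloy into tension.
Compatibility of the two members (thermal + elastic change equal): (α₁ − α₂)ΔT = P·[1/(A₁E₁) + 1/(A₂E₂)].
|α₁ − α₂|·ΔT = 7.8×10⁻⁶ × 181 = 0.001412.
1/(A₁E₁) + 1/(A₂E₂) = 1/(700×108×10³) + 1/(2150×199×10³) = 1.556×10⁻⁸ N⁻¹.
P = 0.001412 / 1.556×10⁻⁸ = 90700 N = 90.7 kN.
σ_{stainless steel} = P/A₂ = 90700/2150 = 42.19 MPa, compressive.

σ ≈ 42.2 MPa (compressive)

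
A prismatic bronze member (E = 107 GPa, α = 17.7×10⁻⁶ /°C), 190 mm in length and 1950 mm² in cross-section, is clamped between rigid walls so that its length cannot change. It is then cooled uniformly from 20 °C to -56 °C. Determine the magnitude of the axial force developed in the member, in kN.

The ends cannot move, so σ = EαΔT = 107×10³ × 17.7×10⁻⁶ × 76 = 143.9 MPa.
Then P = σA = 143.9 × 1950 mm² = 280.7 kN, tensile.

P ≈ 281 kN (tensile)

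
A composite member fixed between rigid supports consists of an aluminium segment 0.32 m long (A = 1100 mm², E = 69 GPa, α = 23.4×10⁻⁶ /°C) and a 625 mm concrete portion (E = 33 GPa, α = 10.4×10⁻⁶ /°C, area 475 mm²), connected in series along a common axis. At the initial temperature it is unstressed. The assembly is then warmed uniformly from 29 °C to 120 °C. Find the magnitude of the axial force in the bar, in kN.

With the walls removed the bar would change length by δ_free = Σ αᵢΔT Lᵢ = 23.4×10⁻⁶×91×320 + 10.4×10⁻⁶×91×625 = 1.273 mm.
Since the ends are fixed, an axial force P builds up, equal in every segment, with P · Σ Lᵢ/(AᵢEᵢ) = δ_free.
Σ Lᵢ/(AᵢEᵢ) = 320/(1100×69×10³) + 625/(475×33×10³) = 4.409×10⁻⁵ mm/N.
So P = 1.273 / 4.409×10⁻⁵ = 28.87 kN, compressive.

P ≈ 28.9 kN (compressive)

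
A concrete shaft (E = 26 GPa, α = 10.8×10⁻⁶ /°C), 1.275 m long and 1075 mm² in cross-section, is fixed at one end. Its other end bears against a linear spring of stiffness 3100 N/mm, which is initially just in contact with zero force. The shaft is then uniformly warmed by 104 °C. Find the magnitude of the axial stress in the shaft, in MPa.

σ ≈ 3.62 MPa (compressive)

The unrestrained thermal change is αΔT L = 10.8×10⁻⁶ × 104 × 1275 = 1.432 mm.
Let P be the compressive force at the spring. The shaft shortens elastically by PL/(AE) and the spring compresses by P/k; together these equal δ_free.
So P = δ_free / [L/(AE) + 1/k] = 1.432 / [ 1275/(1075×26×10³) + 1/(3100) ].
P = 1.432 / 0.0003682 = 3889 N.
σ = P/A = 3889/1075 = 3.618 MPa.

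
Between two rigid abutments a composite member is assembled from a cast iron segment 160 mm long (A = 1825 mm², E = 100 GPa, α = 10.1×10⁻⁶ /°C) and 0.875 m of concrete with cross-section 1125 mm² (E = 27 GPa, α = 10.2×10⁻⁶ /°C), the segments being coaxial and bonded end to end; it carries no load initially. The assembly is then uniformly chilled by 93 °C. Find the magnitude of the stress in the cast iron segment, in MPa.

With the walls removed the bar would change length by δ_free = Σ αᵢΔT Lᵢ = 10.1×10⁻⁶×93×160 + 10.2×10⁻⁶×93×875 = 0.9803 mm.
The walls prevent any net length change, so an axial force P (same in every segment) develops. Compatibility: P · Σ Lᵢ/(AᵢEᵢ) = δ_free.
The series flexibility is Σ Lᵢ/(AᵢEᵢ) = 160/(1825×100×10³) + 875/(1125×27×10³) = 2.968×10⁻⁵ mm/N.
P = 0.9803 / 2.968×10⁻⁵ = 33030 N = 33.03 kN, tensile.
σ_{cast iron} = P / A = 33030 / 1825 = 18.1 MPa.

σ ≈ 18.1 MPa (tensile)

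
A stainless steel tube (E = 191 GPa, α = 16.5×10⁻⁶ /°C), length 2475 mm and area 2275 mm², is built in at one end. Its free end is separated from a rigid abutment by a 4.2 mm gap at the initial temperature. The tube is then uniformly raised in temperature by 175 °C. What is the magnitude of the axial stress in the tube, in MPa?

σ ≈ 227 MPa (compressive)

Free thermal elongation = αΔT L = 16.5×10⁻⁶ × 175 × 2475 = 7.147 mm.
After closing the 4.2 mm clearance, 7.147 − 4.2 = 2.947 mm of expansion remains to be suppressed by the wall.
That suppressed elongation corresponds to σ = E·Δ/L = 191×10³ × 2.947/2475 = 227.4 MPa.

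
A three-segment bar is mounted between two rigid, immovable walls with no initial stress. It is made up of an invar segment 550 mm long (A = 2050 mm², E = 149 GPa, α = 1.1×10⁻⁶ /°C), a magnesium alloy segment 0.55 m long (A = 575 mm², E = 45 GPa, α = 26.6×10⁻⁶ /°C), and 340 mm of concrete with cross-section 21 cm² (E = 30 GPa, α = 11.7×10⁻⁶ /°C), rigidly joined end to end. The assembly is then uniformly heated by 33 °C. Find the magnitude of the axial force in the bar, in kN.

With the walls removed the bar would change length by δ_free = Σ αᵢΔT Lᵢ = 1.1×10⁻⁶×33×550 + 26.6×10⁻⁶×33×550 + 11.7×10⁻⁶×33×340 = 0.634 mm.
The walls prevent any net length change, so an axial force P (same in every segment) develops. Compatibility: P · Σ Lᵢ/(AᵢEᵢ) = δ_free.
Σ Lᵢ/(AᵢEᵢ) = 550/(2050×149×10³) + 550/(575×45×10³) + 340/(2100×30×10³) = 2.845×10⁻⁵ mm/N.
Hence P = δ_free / Σ(L/AE) = 0.634/2.845×10⁻⁵ = 22.28 kN (compressive).

P ≈ 22.3 kN (compressive)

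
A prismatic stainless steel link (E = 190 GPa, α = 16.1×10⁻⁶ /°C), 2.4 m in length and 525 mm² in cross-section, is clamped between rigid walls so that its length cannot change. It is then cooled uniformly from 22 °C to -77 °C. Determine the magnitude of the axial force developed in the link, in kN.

With zero net strain, σ = E·αΔT = 190 GPa × 16.1×10⁻⁶ × 99 = 302.8 MPa.
Axial force P = σA = 302.8 × 525 = 159000 N = 159 kN, tensile.

P ≈ 159 kN (tensile)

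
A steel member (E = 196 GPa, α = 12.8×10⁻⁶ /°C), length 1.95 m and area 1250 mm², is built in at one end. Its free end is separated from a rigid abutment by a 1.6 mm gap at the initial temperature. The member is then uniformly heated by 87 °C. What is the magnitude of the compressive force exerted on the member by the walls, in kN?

Unrestrained expansion: δ_free = αΔT L = 12.8×10⁻⁶ × 87 × 1950 = 2.172 mm.
After closing the 1.6 mm clearance, 2.172 − 1.6 = 0.5715 mm of expansion remains to be suppressed by the wall.
So σ = E(δ_free − g)/L = 196×10³ × 0.5715/1950 = 57.45 MPa.
Force on the wall = σA = 57.45 × 1250 mm² = 71.81 kN.

P ≈ 71.8 kN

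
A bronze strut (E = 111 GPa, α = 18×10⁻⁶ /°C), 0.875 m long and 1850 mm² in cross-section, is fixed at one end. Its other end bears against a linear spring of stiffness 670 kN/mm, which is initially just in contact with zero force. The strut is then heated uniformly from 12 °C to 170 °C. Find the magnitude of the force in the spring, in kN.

P ≈ 433 kN

Free thermal expansion: δ_free = αΔT L = 18×10⁻⁶ × 158 × 875 = 2.489 mm.
With a force P in the spring, the elastic change of the strut is PL/(AE) and that of the spring is P/k; compatibility requires their sum to equal δ_free.
P [ L/(AE) + 1/k ] = δ_free → P [ 875/(1850×111×10³) + 1/(670×10³) ] = 2.489.
P = 2.489 / 5.754×10⁻⁶ = 432500 N.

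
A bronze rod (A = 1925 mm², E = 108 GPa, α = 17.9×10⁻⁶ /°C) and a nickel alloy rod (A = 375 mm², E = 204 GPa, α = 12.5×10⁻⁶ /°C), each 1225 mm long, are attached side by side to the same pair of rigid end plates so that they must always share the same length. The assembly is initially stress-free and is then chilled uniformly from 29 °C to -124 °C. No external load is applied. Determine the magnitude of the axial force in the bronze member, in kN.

The bronze has the larger α, so on cooling it would change length more than the nickel alloy if both were free. The rigid plates force a common final length, so the bronze is put into tension and the nickel alloy into compression, with equal and opposite forces P (no external load).
Equating the net (thermal + elastic) strains gives |α₁ − α₂|·ΔT = P·[1/(A₁E₁) + 1/(A₂E₂)].
|α₁ − α₂|·ΔT = 5.4×10⁻⁶ × 153 = 0.0008262.
1/(A₁E₁) + 1/(A₂E₂) = 1/(1925×108×10³) + 1/(375×204×10³) = 1.788×10⁻⁸ N⁻¹.
So P = 0.0008262 / 1.788×10⁻⁸ = 46.2 kN.

P ≈ 46.2 kN (tensile in the bronze)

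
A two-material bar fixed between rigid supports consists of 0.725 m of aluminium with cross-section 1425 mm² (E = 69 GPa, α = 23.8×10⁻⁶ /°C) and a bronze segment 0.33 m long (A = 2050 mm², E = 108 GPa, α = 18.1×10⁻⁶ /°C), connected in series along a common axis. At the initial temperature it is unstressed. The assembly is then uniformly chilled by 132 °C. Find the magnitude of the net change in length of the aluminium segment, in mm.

|ΔL| ≈ 0.273 mm

If the supports were absent, the total length change would be Σ αᵢΔT Lᵢ = 23.8×10⁻⁶×132×725 + 18.1×10⁻⁶×132×330 = 3.066 mm.
The walls prevent any net length change, so an axial force P (same in every segment) develops. Compatibility: P · Σ Lᵢ/(AᵢEᵢ) = δ_free.
The series flexibility is Σ Lᵢ/(AᵢEᵢ) = 725/(1425×69×10³) + 330/(2050×108×10³) = 8.864×10⁻⁶ mm/N.
So P = 3.066 / 8.864×10⁻⁶ = 345.9 kN, tensile.
For the aluminium segment, free thermal change = 23.8×10⁻⁶×132×725 = 2.278 mm and elastic change from P = 345900×725/(1425×69×10³) = 2.551 mm; these oppose, so the net change is 0.273 mm (segment lengthens).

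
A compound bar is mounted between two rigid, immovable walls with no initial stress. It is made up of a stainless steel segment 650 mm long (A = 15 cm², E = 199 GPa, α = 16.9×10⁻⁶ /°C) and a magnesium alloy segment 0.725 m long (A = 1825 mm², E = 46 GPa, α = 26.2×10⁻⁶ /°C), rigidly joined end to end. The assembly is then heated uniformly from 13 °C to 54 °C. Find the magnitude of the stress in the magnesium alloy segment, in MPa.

σ ≈ 62.3 MPa (compressive)

If the supports were absent, the total length change would be Σ αᵢΔT Lᵢ = 16.9×10⁻⁶×41×650 + 26.2×10⁻⁶×41×725 = 1.229 mm.
The rigid supports impose zero overall length change; the single axial force P common to all segments must satisfy P Σ Lᵢ/(AᵢEᵢ) = δ_free.
The series flexibility is Σ Lᵢ/(AᵢEᵢ) = 650/(1500×199×10³) + 725/(1825×46×10³) = 1.081×10⁻⁵ mm/N.
P = 1.229 / 1.081×10⁻⁵ = 113700 N = 113.7 kN, compressive.
σ_{magnesium alloy} = P / A = 113700 / 1825 = 62.28 MPa.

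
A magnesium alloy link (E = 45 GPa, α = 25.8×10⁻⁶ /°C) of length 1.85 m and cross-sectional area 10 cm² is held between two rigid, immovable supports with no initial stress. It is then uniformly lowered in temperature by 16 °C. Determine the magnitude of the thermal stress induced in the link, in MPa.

σ ≈ 18.6 MPa (tensile)

The supports are rigid, so the total axial strain is zero. The restrained thermal strain is ε = αΔT = 25.8×10⁻⁶ × 16 = 412.8×10⁻⁶.
σ = EαΔT = 45×10³ × 25.8×10⁻⁶ × 16 = 18.58 MPa (tensile; the link is trying to contract).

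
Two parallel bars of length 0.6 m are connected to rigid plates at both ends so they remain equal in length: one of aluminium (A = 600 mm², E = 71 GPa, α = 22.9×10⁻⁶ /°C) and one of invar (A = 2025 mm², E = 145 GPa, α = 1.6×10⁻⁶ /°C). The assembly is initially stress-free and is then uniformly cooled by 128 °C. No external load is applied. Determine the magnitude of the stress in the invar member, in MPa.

Equilibrium of a rigid end plate with no external load gives equal and opposite internal forces ±P in the two members. Since α_{aluminium} > α_{invar}, cooling drives the aluminium into tension and the invar into compression.
Equating the net (thermal + elastic) strains gives |α₁ − α₂|·ΔT = P·[1/(A₁E₁) + 1/(A₂E₂)].
|α₁ − α₂|·ΔT = 21.3×10⁻⁶ × 128 = 0.002726.
1/(A₁E₁) + 1/(A₂E₂) = 1/(600×71×10³) + 1/(2025×145×10³) = 2.688×10⁻⁸ N⁻¹.
P = 0.002726 / 2.688×10⁻⁸ = 101400 N = 101.4 kN.
σ_{invar} = P/A₂ = 101400/2025 = 50.09 MPa, compressive.

σ ≈ 50.1 MPa (compressive)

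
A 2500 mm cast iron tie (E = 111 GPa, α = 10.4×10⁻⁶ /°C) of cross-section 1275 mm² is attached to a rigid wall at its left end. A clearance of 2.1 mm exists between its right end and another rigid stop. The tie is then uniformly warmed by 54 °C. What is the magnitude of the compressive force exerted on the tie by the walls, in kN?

Free thermal elongation = αΔT L = 10.4×10⁻⁶ × 54 × 2500 = 1.404 mm.
This is smaller than the 2.1 mm clearance, so the tie expands freely without reaching the stop — the stress is zero.

P ≈ 0 kN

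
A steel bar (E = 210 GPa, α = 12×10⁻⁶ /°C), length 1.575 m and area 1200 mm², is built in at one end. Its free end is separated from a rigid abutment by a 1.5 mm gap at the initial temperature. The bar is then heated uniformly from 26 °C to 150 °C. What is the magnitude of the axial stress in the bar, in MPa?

Free thermal elongation = αΔT L = 12×10⁻⁶ × 124 × 1575 = 2.344 mm.
After closing the 1.5 mm clearance, 2.344 − 1.5 = 0.8436 mm of expansion remains to be suppressed by the wall.
So σ = E(δ_free − g)/L = 210×10³ × 0.8436/1575 = 112.5 MPa.

σ ≈ 112 MPa (compressive)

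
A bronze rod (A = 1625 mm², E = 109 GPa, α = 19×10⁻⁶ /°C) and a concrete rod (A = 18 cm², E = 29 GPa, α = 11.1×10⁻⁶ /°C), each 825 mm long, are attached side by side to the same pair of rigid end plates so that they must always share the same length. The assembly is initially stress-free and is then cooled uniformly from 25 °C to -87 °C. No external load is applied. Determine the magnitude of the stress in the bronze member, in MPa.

σ ≈ 22 MPa (tensile)

Equilibrium of a rigid end plate with no external load gives equal and opposite internal forces ±P in the two members. Since α_{bronze} > α_{concrete}, cooling drives the bronze into tension and the concrete into compression.
Compatibility of the two members (thermal + elastic change equal): (α₁ − α₂)ΔT = P·[1/(A₁E₁) + 1/(A₂E₂)].
|α₁ − α₂|·ΔT = 7.9×10⁻⁶ × 112 = 0.0008848.
1/(A₁E₁) + 1/(A₂E₂) = 1/(1625×109×10³) + 1/(1800×29×10³) = 2.48×10⁻⁸ N⁻¹.
P = 0.0008848 / 2.48×10⁻⁸ = 35670 N = 35.67 kN.
σ_{bronze} = P/A₁ = 35670/1625 = 21.95 MPa, tensile.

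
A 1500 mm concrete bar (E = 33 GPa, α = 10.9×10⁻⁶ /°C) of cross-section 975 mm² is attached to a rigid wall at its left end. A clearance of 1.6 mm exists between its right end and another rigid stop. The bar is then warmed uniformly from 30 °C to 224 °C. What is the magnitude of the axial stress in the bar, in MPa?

Free thermal elongation = αΔT L = 10.9×10⁻⁶ × 194 × 1500 = 3.172 mm.
The gap closes (δ_free > 1.6 mm) and the wall then resists a further 3.172 − 1.6 = 1.572 mm of expansion.
That suppressed elongation corresponds to σ = E·Δ/L = 33×10³ × 1.572/1500 = 34.58 MPa.

σ ≈ 34.6 MPa (compressive)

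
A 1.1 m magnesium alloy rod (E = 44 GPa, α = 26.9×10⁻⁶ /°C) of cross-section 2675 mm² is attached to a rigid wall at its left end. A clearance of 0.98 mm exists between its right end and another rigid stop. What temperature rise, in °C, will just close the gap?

ΔT ≈ 33.1 °C

Contact occurs when the free expansion equals the gap: αΔT L = 0.98 mm.
So ΔT = g/(αL) = 0.98/(26.9×10⁻⁶ × 1100) = 33.12 °C.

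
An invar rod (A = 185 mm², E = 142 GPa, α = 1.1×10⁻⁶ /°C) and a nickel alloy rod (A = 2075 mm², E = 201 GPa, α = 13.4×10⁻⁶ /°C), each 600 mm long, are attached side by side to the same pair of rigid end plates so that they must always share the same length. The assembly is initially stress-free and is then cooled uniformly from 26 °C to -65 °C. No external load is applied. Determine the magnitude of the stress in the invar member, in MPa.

σ ≈ 150 MPa (compressive)

Equilibrium of a rigid end plate with no external load gives equal and opposite internal forces ±P in the two members. Since α_{nickel alloy} > α_{invar}, cooling drives the nickel alloy into tension and the invar into compression.
Setting the final lengths equal and cancelling L: (α₁ − α₂)ΔT = P/(A₁E₁) + P/(A₂E₂).
|α₁ − α₂|·ΔT = 12.3×10⁻⁶ × 91 = 0.001119.
1/(A₁E₁) + 1/(A₂E₂) = 1/(185×142×10³) + 1/(2075×201×10³) = 4.046×10⁻⁸ N⁻¹.
P = 0.001119 / 4.046×10⁻⁸ = 27660 N = 27.66 kN.
σ_{invar} = P/A₁ = 27660/185 = 149.5 MPa, compressive.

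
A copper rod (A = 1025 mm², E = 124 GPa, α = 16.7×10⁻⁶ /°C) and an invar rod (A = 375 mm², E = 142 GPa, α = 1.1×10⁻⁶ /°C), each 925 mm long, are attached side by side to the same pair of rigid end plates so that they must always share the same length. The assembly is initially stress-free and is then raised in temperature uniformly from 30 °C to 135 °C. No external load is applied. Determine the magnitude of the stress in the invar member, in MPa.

Equilibrium of a rigid end plate with no external load gives equal and opposite internal forces ±P in the two members. Since α_{copper} > α_{invar}, heating drives the copper into compression and the invar into tension.
Setting the final lengths equal and cancelling L: (α₁ − α₂)ΔT = P/(A₁E₁) + P/(A₂E₂).
|α₁ − α₂|·ΔT = 15.6×10⁻⁶ × 105 = 0.001638.
1/(A₁E₁) + 1/(A₂E₂) = 1/(1025×124×10³) + 1/(375×142×10³) = 2.665×10⁻⁸ N⁻¹.
So P = 0.001638 / 2.665×10⁻⁸ = 61.47 kN.
σ_{invar} = P/A₂ = 61470/375 = 163.9 MPa, tensile.

σ ≈ 164 MPa (tensile)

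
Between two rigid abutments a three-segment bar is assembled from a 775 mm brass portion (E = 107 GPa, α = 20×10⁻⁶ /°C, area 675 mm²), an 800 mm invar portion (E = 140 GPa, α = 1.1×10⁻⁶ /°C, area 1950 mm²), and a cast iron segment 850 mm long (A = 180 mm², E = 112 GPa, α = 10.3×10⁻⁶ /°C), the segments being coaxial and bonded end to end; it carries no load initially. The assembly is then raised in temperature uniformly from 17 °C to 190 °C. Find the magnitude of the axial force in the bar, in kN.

If the supports were absent, the total length change would be Σ αᵢΔT Lᵢ = 20×10⁻⁶×173×775 + 1.1×10⁻⁶×173×800 + 10.3×10⁻⁶×173×850 = 4.348 mm.
The rigid supports impose zero overall length change; the single axial force P common to all segments must satisfy P Σ Lᵢ/(AᵢEᵢ) = δ_free.
Σ Lᵢ/(AᵢEᵢ) = 775/(675×107×10³) + 800/(1950×140×10³) + 850/(180×112×10³) = 5.582×10⁻⁵ mm/N.
So P = 4.348 / 5.582×10⁻⁵ = 77.89 kN, compressive.

P ≈ 77.9 kN (compressive)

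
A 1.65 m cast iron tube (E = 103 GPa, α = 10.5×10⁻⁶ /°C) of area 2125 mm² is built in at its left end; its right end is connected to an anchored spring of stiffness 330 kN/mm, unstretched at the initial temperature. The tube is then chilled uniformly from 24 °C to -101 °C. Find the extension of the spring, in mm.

δ ≈ 0.621 mm

Free thermal contraction: δ_free = αΔT L = 10.5×10⁻⁶ × 125 × 1650 = 2.166 mm.
Let P be the tensile force in the spring. The tube extends elastically by PL/(AE) and the spring stretches by P/k; together these equal δ_free.
P [ L/(AE) + 1/k ] = δ_free → P [ 1650/(2125×103×10³) + 1/(330×10³) ] = 2.166.
P = 2.166 / 1.057×10⁻⁵ = 204900 N.
Spring extension = P/k = 204900/(330×10³) = 0.6209 mm.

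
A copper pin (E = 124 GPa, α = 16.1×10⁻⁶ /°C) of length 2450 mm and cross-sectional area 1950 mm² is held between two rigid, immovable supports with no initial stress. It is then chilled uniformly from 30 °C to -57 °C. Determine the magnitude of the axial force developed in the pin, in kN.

P ≈ 339 kN (tensile)

The ends cannot move, so σ = EαΔT = 124×10³ × 16.1×10⁻⁶ × 87 = 173.7 MPa.
Axial force P = σA = 173.7 × 1950 = 338700 N = 338.7 kN, tensile.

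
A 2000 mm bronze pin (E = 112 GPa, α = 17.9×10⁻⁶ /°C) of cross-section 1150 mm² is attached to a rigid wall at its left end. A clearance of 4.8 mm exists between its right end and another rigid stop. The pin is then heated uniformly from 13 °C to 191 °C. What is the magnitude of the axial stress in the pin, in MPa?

σ ≈ 88.1 MPa (compressive)

If the wall were absent the pin would grow by αΔT L = 17.9×10⁻⁶ × 178 × 2000 = 6.372 mm.
This exceeds the 4.8 mm gap, so the wall pushes back. The portion of expansion that must be recovered elastically is δ_free − gap = 6.372 − 4.8 = 1.572 mm.
So σ = E(δ_free − g)/L = 112×10³ × 1.572/2000 = 88.05 MPa.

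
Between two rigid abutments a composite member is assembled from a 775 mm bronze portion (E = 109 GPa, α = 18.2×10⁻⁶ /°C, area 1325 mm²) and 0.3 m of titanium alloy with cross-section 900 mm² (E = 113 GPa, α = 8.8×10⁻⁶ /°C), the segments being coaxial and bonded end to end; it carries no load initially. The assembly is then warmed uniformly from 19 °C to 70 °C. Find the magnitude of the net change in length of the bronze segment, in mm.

Free thermal expansion of the whole bar: Σ αᵢΔT Lᵢ = 18.2×10⁻⁶×51×775 + 8.8×10⁻⁶×51×300 = 0.854 mm.
Since the ends are fixed, an axial force P builds up, equal in every segment, with P · Σ Lᵢ/(AᵢEᵢ) = δ_free.
Σ Lᵢ/(AᵢEᵢ) = 775/(1325×109×10³) + 300/(900×113×10³) = 8.316×10⁻⁶ mm/N.
So P = 0.854 / 8.316×10⁻⁶ = 102.7 kN, compressive.
For the bronze segment, free thermal change = 18.2×10⁻⁶×51×775 = 0.7194 mm and elastic change from P = 102700×775/(1325×109×10³) = 0.5511 mm; these oppose, so the net change is 0.168 mm (segment lengthens).

|ΔL| ≈ 0.168 mm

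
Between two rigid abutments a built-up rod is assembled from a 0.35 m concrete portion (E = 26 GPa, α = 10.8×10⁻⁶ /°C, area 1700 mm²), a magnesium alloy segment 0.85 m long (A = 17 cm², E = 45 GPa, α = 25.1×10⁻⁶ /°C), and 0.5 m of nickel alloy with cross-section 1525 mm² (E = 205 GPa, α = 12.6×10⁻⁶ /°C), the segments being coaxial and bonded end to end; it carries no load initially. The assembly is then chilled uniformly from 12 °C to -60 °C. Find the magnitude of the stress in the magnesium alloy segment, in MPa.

σ ≈ 64.5 MPa (tensile)

Free thermal contraction of the whole bar: Σ αᵢΔT Lᵢ = 10.8×10⁻⁶×72×350 + 25.1×10⁻⁶×72×850 + 12.6×10⁻⁶×72×500 = 2.262 mm.
Since the ends are fixed, an axial force P builds up, equal in every segment, with P · Σ Lᵢ/(AᵢEᵢ) = δ_free.
The series flexibility is Σ Lᵢ/(AᵢEᵢ) = 350/(1700×26×10³) + 850/(1700×45×10³) + 500/(1525×205×10³) = 2.063×10⁻⁵ mm/N.
So P = 2.262 / 2.063×10⁻⁵ = 109.6 kN, tensile.
σ_{magnesium alloy} = P / A = 109600 / 1700 = 64.5 MPa.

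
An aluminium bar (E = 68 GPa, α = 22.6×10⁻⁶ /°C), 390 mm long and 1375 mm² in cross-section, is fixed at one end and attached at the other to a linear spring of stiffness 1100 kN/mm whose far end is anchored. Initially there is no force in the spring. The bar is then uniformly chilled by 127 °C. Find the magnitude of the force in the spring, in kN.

If the spring were absent the bar would shorten by αΔT L = 22.6×10⁻⁶ × 127 × 390 = 1.119 mm.
With a force P in the spring, the elastic change of the bar is PL/(AE) and that of the spring is P/k; compatibility requires their sum to equal δ_free.
So P = δ_free / [L/(AE) + 1/k] = 1.119 / [ 390/(1375×68×10³) + 1/(1100×10³) ].
P = 1.119 / 5.08×10⁻⁶ = 220300 N.

P ≈ 220 kN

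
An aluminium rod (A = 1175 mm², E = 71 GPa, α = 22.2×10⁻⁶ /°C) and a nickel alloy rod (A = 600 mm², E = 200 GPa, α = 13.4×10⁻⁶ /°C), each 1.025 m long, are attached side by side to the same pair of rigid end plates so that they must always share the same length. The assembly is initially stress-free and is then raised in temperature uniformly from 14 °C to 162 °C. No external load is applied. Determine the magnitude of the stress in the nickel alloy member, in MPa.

σ ≈ 107 MPa (tensile)

Both members must finish at the same length. With the larger α, the aluminium tends to over-expand; the plates restrain it, putting the aluminium in compression and the nickel alloy in tension. With no external load the two internal forces are equal and opposite, magnitude P.
Setting the final lengths equal and cancelling L: (α₁ − α₂)ΔT = P/(A₁E₁) + P/(A₂E₂).
|α₁ − α₂|·ΔT = 8.8×10⁻⁶ × 148 = 0.001302.
1/(A₁E₁) + 1/(A₂E₂) = 1/(1175×71×10³) + 1/(600×200×10³) = 2.032×10⁻⁸ N⁻¹.
P = 0.001302 / 2.032×10⁻⁸ = 64090 N = 64.09 kN.
σ_{nickel alloy} = P/A₂ = 64090/600 = 106.8 MPa, tensile.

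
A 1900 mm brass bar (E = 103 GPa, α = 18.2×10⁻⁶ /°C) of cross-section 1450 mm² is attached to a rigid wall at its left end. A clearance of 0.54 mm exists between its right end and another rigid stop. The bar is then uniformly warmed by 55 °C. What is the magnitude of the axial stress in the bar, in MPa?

σ ≈ 73.8 MPa (compressive)

Free thermal elongation = αΔT L = 18.2×10⁻⁶ × 55 × 1900 = 1.902 mm.
This exceeds the 0.54 mm gap, so the wall pushes back. The portion of expansion that must be recovered elastically is δ_free − gap = 1.902 − 0.54 = 1.362 mm.
So σ = E(δ_free − g)/L = 103×10³ × 1.362/1900 = 73.83 MPa.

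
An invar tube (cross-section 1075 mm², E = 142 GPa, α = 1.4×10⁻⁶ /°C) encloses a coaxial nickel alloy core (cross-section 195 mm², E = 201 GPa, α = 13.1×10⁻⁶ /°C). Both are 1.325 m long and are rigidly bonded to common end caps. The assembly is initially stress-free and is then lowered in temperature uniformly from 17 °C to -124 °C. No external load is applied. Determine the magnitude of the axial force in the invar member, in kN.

The nickel alloy has the larger α, so on cooling it would change length more than the invar if both were free. The rigid plates force a common final length, so the nickel alloy is put into tension and the invar into compression, with equal and opposite forces P (no external load).
Equating the net (thermal + elastic) strains gives |α₁ − α₂|·ΔT = P·[1/(A₁E₁) + 1/(A₂E₂)].
|α₁ − α₂|·ΔT = 11.7×10⁻⁶ × 141 = 0.00165.
1/(A₁E₁) + 1/(A₂E₂) = 1/(1075×142×10³) + 1/(195×201×10³) = 3.206×10⁻⁸ N⁻¹.
P = 0.00165 / 3.206×10⁻⁸ = 51450 N = 51.45 kN.

P ≈ 51.4 kN (compressive in the invar)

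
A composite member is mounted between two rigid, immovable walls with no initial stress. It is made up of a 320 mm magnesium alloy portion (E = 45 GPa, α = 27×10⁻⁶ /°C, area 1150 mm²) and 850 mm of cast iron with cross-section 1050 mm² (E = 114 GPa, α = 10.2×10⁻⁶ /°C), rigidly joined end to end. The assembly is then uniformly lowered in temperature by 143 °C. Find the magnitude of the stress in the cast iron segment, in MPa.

σ ≈ 177 MPa (tensile)

With the walls removed the bar would change length by δ_free = Σ αᵢΔT Lᵢ = 27×10⁻⁶×143×320 + 10.2×10⁻⁶×143×850 = 2.475 mm.
The rigid supports impose zero overall length change; the single axial force P common to all segments must satisfy P Σ Lᵢ/(AᵢEᵢ) = δ_free.
Σ Lᵢ/(AᵢEᵢ) = 320/(1150×45×10³) + 850/(1050×114×10³) = 1.328×10⁻⁵ mm/N.
So P = 2.475 / 1.328×10⁻⁵ = 186.3 kN, tensile.
σ_{cast iron} = P / A = 186300 / 1050 = 177.5 MPa.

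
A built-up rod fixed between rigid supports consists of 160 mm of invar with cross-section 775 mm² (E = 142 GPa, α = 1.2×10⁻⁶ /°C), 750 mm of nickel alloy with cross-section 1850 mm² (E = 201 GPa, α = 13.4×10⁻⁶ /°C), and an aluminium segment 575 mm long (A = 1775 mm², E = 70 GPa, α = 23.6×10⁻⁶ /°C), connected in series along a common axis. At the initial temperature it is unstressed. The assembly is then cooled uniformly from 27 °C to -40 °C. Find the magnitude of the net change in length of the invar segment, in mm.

|ΔL| ≈ 0.274 mm

Free thermal contraction of the whole bar: Σ αᵢΔT Lᵢ = 1.2×10⁻⁶×67×160 + 13.4×10⁻⁶×67×750 + 23.6×10⁻⁶×67×575 = 1.595 mm.
Since the ends are fixed, an axial force P builds up, equal in every segment, with P · Σ Lᵢ/(AᵢEᵢ) = δ_free.
The series flexibility is Σ Lᵢ/(AᵢEᵢ) = 160/(775×142×10³) + 750/(1850×201×10³) + 575/(1775×70×10³) = 8.099×10⁻⁶ mm/N.
P = 1.595 / 8.099×10⁻⁶ = 197000 N = 197 kN, tensile.
For the invar segment, free thermal change = 1.2×10⁻⁶×67×160 = 0.01286 mm and elastic change from P = 197000×160/(775×142×10³) = 0.2864 mm; these oppose, so the net change is 0.274 mm (segment lengthens).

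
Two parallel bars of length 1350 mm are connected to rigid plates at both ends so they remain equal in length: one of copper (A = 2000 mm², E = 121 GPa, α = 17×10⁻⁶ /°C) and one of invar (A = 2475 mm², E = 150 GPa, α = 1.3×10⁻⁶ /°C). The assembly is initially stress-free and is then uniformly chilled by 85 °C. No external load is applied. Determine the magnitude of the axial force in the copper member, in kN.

Both members must finish at the same length. With the larger α, the copper tends to over-contract; the plates restrain it, putting the copper in tension and the invar in compression. With no external load the two internal forces are equal and opposite, magnitude P.
Equating the net (thermal + elastic) strains gives |α₁ − α₂|·ΔT = P·[1/(A₁E₁) + 1/(A₂E₂)].
|α₁ − α₂|·ΔT = 15.7×10⁻⁶ × 85 = 0.001334.
1/(A₁E₁) + 1/(A₂E₂) = 1/(2000×121×10³) + 1/(2475×150×10³) = 6.826×10⁻⁹ N⁻¹.
So P = 0.001334 / 6.826×10⁻⁹ = 195.5 kN.

P ≈ 196 kN (tensile in the copper)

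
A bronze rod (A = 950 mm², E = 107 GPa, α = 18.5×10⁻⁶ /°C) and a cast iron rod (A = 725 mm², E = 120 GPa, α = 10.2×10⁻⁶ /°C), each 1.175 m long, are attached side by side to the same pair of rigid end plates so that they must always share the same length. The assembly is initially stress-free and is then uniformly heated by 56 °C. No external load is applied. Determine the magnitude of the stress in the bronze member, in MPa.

σ ≈ 22.9 MPa (compressive)

Both members must finish at the same length. With the larger α, the bronze tends to over-expand; the plates restrain it, putting the bronze in compression and the cast iron in tension. With no external load the two internal forces are equal and opposite, magnitude P.
Compatibility of the two members (thermal + elastic change equal): (α₁ − α₂)ΔT = P·[1/(A₁E₁) + 1/(A₂E₂)].
|α₁ − α₂|·ΔT = 8.3×10⁻⁶ × 56 = 0.0004648.
1/(A₁E₁) + 1/(A₂E₂) = 1/(950×107×10³) + 1/(725×120×10³) = 2.133×10⁻⁸ N⁻¹.
So P = 0.0004648 / 2.133×10⁻⁸ = 21.79 kN.
σ_{bronze} = P/A₁ = 21790/950 = 22.94 MPa, compressive.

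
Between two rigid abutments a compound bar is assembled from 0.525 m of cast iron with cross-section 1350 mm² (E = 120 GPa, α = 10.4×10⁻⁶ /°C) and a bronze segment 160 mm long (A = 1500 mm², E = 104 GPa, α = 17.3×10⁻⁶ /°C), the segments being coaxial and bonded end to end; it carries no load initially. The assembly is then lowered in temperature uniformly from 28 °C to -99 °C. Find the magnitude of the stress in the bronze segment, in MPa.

σ ≈ 163 MPa (tensile)

With the walls removed the bar would change length by δ_free = Σ αᵢΔT Lᵢ = 10.4×10⁻⁶×127×525 + 17.3×10⁻⁶×127×160 = 1.045 mm.
The rigid supports impose zero overall length change; the single axial force P common to all segments must satisfy P Σ Lᵢ/(AᵢEᵢ) = δ_free.
Σ Lᵢ/(AᵢEᵢ) = 525/(1350×120×10³) + 160/(1500×104×10³) = 4.266×10⁻⁶ mm/N.
So P = 1.045 / 4.266×10⁻⁶ = 244.9 kN, tensile.
σ_{bronze} = P / A = 244900 / 1500 = 163.3 MPa.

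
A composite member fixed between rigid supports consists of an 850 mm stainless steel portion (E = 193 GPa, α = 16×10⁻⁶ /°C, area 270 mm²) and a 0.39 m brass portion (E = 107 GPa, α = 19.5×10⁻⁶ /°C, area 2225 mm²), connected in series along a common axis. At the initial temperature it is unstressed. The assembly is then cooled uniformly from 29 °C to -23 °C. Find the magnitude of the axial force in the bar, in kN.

Free thermal contraction of the whole bar: Σ αᵢΔT Lᵢ = 16×10⁻⁶×52×850 + 19.5×10⁻⁶×52×390 = 1.103 mm.
The walls prevent any net length change, so an axial force P (same in every segment) develops. Compatibility: P · Σ Lᵢ/(AᵢEᵢ) = δ_free.
Σ Lᵢ/(AᵢEᵢ) = 850/(270×193×10³) + 390/(2225×107×10³) = 1.795×10⁻⁵ mm/N.
P = 1.103 / 1.795×10⁻⁵ = 61430 N = 61.43 kN, tensile.

P ≈ 61.4 kN (tensile)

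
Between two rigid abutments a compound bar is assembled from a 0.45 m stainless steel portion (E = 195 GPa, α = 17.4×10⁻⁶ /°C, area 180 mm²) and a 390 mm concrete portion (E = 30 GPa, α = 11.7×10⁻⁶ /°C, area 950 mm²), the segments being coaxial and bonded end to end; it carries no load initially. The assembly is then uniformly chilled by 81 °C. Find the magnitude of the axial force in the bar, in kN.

With the walls removed the bar would change length by δ_free = Σ αᵢΔT Lᵢ = 17.4×10⁻⁶×81×450 + 11.7×10⁻⁶×81×390 = 1.004 mm.
The rigid supports impose zero overall length change; the single axial force P common to all segments must satisfy P Σ Lᵢ/(AᵢEᵢ) = δ_free.
Σ Lᵢ/(AᵢEᵢ) = 450/(180×195×10³) + 390/(950×30×10³) = 2.65×10⁻⁵ mm/N.
P = 1.004 / 2.65×10⁻⁵ = 37870 N = 37.87 kN, tensile.

P ≈ 37.9 kN (tensile)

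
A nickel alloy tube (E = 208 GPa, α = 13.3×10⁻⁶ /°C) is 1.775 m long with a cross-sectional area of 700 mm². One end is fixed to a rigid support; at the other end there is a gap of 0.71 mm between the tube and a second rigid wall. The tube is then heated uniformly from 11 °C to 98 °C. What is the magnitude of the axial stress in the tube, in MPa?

σ ≈ 157 MPa (compressive)

Free thermal elongation = αΔT L = 13.3×10⁻⁶ × 87 × 1775 = 2.054 mm.
After closing the 0.71 mm clearance, 2.054 − 0.71 = 1.344 mm of expansion remains to be suppressed by the wall.
Compatibility: PL/(AE) = 1.344 mm, so σ = P/A = E × (1.344/1775) = 157.5 MPa.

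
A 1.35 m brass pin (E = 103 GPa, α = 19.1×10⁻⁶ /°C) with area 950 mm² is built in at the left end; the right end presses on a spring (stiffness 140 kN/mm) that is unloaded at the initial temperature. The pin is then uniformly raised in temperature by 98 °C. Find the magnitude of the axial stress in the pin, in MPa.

σ ≈ 127 MPa (compressive)

Free thermal expansion: δ_free = αΔT L = 19.1×10⁻⁶ × 98 × 1350 = 2.527 mm.
With a force P in the spring, the elastic change of the pin is PL/(AE) and that of the spring is P/k; compatibility requires their sum to equal δ_free.
P [ L/(AE) + 1/k ] = δ_free → P [ 1350/(950×103×10³) + 1/(140×10³) ] = 2.527.
P = 2.527 / 2.094×10⁻⁵ = 120700 N.
σ = P/A = 120700/950 = 127 MPa.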